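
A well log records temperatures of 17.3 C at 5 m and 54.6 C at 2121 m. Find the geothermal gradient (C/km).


dT = 54.6 - 17.3 = 37.3 C
dz = 2121 - 5 = 2116 m
gradient = dT/dz * 1000 = 37.3/2116 * 1000 = 17.6276 C/km

17.6276


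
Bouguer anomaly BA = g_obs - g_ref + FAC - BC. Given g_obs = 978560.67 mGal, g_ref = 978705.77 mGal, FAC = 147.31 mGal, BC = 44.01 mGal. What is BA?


BA = g_obs - g_ref + FAC - BC
= 978560.67 - 978705.77 + 147.31 - 44.01
= -41.8 mGal

-41.8


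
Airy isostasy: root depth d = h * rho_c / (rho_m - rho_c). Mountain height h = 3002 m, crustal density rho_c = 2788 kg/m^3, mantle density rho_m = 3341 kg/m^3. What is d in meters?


rho_m - rho_c = 3341 - 2788 = 553
d = 3002 * 2788 / 553
= 8369576 / 553
= 15134.86 m

15134.86


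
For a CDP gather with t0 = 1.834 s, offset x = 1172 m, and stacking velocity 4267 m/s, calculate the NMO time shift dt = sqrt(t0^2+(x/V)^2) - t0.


x/Vnmo = 1172/4267 = 0.274666
(x/Vnmo)^2 = 0.075441
t0^2 = 3.363556
sqrt(3.363556 + 0.075441) = 1.854453
dt = 1.854453 - 1.834 = 0.020453

0.020453


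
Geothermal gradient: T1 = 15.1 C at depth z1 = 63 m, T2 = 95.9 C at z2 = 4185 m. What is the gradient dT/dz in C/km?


dT = 95.9 - 15.1 = 80.8 C
dz = 4185 - 63 = 4122 m
gradient = dT/dz * 1000 = 80.8/4122 * 1000 = 19.6021 C/km

19.6021


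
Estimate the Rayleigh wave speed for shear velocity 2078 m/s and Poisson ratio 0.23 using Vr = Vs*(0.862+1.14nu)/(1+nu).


Numerator factor = 0.862 + 1.14*0.23 = 1.1242
Denominator = 1 + 0.23 = 1.23
Vr = 2078 * 1.1242 / 1.23 = 1899.26 m/s

1899.26


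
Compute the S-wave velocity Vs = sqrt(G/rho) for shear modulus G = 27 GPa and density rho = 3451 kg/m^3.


Convert G to Pa: G = 27e9 Pa
Compute G/rho = 27e9 / 3451 = 7823819.1828
Vs = sqrt(7823819.1828) = 2797.11 m/s

2797.11


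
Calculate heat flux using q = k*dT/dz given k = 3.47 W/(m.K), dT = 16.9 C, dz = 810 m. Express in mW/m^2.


q = k * dT / dz * 1000
= 3.47 * 16.9 / 810 * 1000
= 0.072399 * 1000
= 72.3988 mW/m^2

72.3988


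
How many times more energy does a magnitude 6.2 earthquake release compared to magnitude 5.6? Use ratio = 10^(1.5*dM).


M2 - M1 = 6.2 - 5.6 = 0.6
1.5 * 0.6 = 0.9
ratio = 10^0.9 = 7.94

7.94


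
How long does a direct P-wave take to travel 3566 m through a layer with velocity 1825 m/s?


t = x / V
= 3566 / 1825
= 1.954 s

1.954


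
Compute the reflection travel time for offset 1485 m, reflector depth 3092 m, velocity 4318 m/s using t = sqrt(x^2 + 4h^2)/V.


x^2 + 4h^2 = 1485^2 + 4*3092^2 = 2205225 + 38241856 = 40447081
sqrt(40447081) = 6359.802
t = 6359.802 / 4318 = 1.4729 s

1.4729


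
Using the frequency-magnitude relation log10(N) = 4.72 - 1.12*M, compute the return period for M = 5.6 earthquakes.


log10(N) = 4.72 - 1.12*5.6 = -1.552
N = 10^-1.552 = 0.028054
T = 1/N = 1/0.028054 = 35.6451 years

35.6451


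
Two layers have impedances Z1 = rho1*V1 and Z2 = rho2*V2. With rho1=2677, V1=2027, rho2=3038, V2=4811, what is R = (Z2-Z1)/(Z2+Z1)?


Z1 = 2677 * 2027 = 5426279
Z2 = 3038 * 4811 = 14615818
R = (14615818 - 5426279) / (14615818 + 5426279) = 9189539 / 20042097 = 0.4585

0.4585


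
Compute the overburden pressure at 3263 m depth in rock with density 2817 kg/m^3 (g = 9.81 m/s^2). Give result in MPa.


P = rho * g * z / 1e6
= 2817 * 9.81 * 3263 / 1e6
= 90172254.51 / 1e6
= 90.1723 MPa

90.1723


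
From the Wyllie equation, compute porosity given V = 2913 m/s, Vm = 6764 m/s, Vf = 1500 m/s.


1/V - 1/Vm = 1/2913 - 1/6764 = 0.00019545
1/Vf - 1/Vm = 1/1500 - 1/6764 = 0.00051883
phi = 0.00019545 / 0.00051883 = 0.3767

0.3767


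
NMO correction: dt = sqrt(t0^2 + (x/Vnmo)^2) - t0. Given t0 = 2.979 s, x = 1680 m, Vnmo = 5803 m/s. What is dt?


x/Vnmo = 1680/5803 = 0.289505
(x/Vnmo)^2 = 0.083813
t0^2 = 8.874441
sqrt(8.874441 + 0.083813) = 2.993034
dt = 2.993034 - 2.979 = 0.014034

0.014034


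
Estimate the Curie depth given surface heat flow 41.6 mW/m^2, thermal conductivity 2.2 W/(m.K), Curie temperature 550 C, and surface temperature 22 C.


T_Curie - T_surf = 550 - 22 = 528 C
Convert q to W/m^2: 41.6 mW/m^2 = 0.0416 W/m^2
d = 528 * 2.2 / 0.0416 = 27923.08 m

27923.08


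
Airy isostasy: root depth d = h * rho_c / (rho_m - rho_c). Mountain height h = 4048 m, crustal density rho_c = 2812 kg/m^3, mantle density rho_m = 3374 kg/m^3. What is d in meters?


rho_m - rho_c = 3374 - 2812 = 562
d = 4048 * 2812 / 562
= 11382976 / 562
= 20254.41 m

20254.41


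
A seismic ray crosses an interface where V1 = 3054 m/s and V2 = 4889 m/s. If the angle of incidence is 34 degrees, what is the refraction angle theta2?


sin(theta1) = sin(34 deg) = 0.559193
sin(theta2) = V2/V1 * sin(theta1) = 4889/3054 * 0.559193 = 0.895185
theta2 = arcsin(0.895185) = 63.5322 degrees

63.5322


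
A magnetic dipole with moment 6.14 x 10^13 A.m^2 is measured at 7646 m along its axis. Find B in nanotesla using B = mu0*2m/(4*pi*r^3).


m = 6.14 x 10^13 = 61400000000000 A.m^2
2m = 122800000000000 A.m^2
r^3 = 7646^3 = 446995222136
B = (4pi*10^-7) * 122800000000000 / (4*pi * 446995222136) * 1e9
= 154315031.144331 / 5617107624208.78 * 1e9
= 27472.3294 nT

27472.3294


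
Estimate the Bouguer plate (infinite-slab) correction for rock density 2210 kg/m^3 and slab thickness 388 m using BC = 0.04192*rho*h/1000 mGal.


BC = 0.04192 * rho * h / 1000
= 0.04192 * 2210 * 388 / 1000
= 35.9456 mGal

35.9456


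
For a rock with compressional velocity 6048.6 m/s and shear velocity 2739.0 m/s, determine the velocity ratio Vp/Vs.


Vp/Vs = 6048.6 / 2739.0
= 2.2083

2.2083


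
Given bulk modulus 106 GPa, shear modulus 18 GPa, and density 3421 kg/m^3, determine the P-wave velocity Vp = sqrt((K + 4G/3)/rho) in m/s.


First compute the effective modulus:
K + 4G/3 = 106e9 + 4*18e9/3 = 130000000000.0 Pa
Then divide by density:
130000000000.0 / 3421 = 38000584.6244 Pa/(kg/m^3)
Take the square root:
Vp = sqrt(38000584.6244) = 6164.46 m/s

6164.46


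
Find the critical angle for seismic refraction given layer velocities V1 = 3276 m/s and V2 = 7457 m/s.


V1/V2 = 3276/7457 = 0.439319
theta_c = arcsin(0.439319) = 26.0604 degrees

26.0604


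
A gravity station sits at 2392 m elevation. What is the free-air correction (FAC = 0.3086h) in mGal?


FAC = 0.3086 * h
= 0.3086 * 2392
= 738.1712 mGal

738.1712


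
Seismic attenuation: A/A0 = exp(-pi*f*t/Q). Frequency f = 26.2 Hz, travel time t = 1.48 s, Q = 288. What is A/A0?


pi*f*t/Q = pi*26.2*1.48/288 = 0.422981
A/A0 = exp(-0.422981) = 0.655091

0.655091


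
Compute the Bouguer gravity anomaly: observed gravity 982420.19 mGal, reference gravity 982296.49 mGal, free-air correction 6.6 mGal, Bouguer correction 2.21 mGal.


BA = g_obs - g_ref + FAC - BC
= 982420.19 - 982296.49 + 6.6 - 2.21
= 128.09 mGal

128.09


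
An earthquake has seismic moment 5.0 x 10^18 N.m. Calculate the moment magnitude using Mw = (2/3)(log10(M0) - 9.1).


log10(M0) = log10(5.0 x 10^18) = 18.699
Mw = 2/3 * (18.699 - 9.1)
= 2/3 * 9.599
= 6.4

6.4


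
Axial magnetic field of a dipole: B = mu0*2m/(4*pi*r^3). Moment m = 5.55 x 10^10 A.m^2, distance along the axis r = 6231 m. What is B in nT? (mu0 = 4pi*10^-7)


m = 5.55 x 10^10 = 55500000000 A.m^2
2m = 111000000000 A.m^2
r^3 = 6231^3 = 241920824391
B = (4pi*10^-7) * 111000000000 / (4*pi * 241920824391) * 1e9
= 139486.713819 / 3040066738628.61 * 1e9
= 45.8828 nT

45.8828


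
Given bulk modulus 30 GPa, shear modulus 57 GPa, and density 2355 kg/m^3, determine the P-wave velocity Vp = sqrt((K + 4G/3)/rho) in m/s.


First compute the effective modulus:
K + 4G/3 = 30e9 + 4*57e9/3 = 106000000000.0 Pa
Then divide by density:
106000000000.0 / 2355 = 45010615.7113 Pa/(kg/m^3)
Take the square root:
Vp = sqrt(45010615.7113) = 6709.0 m/s

6709.0


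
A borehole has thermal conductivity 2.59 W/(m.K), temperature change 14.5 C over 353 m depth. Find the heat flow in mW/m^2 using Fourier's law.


q = k * dT / dz * 1000
= 2.59 * 14.5 / 353 * 1000
= 0.106388 * 1000
= 106.3881 mW/m^2

106.3881


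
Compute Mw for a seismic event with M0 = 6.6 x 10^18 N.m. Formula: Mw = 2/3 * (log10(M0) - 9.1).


log10(M0) = log10(6.6 x 10^18) = 18.8195
Mw = 2/3 * (18.8195 - 9.1)
= 2/3 * 9.7195
= 6.48

6.48


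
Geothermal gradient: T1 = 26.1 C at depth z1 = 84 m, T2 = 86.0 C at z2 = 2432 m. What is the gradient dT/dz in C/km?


dT = 86.0 - 26.1 = 59.9 C
dz = 2432 - 84 = 2348 m
gradient = dT/dz * 1000 = 59.9/2348 * 1000 = 25.5111 C/km

25.5111


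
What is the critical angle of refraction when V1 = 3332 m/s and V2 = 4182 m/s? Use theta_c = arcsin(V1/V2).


V1/V2 = 3332/4182 = 0.796748
theta_c = arcsin(0.796748) = 52.8207 degrees

52.8207


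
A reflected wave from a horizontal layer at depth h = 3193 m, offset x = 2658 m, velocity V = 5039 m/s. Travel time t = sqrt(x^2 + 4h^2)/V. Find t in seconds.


x^2 + 4h^2 = 2658^2 + 4*3193^2 = 7064964 + 40780996 = 47845960
sqrt(47845960) = 6917.0774
t = 6917.0774 / 5039 = 1.3727 s

1.3727


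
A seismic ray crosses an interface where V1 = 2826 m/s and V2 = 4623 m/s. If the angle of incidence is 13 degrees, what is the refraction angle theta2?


sin(theta1) = sin(13 deg) = 0.224951
sin(theta2) = V2/V1 * sin(theta1) = 4623/2826 * 0.224951 = 0.367993
theta2 = arcsin(0.367993) = 21.5919 degrees

21.5919


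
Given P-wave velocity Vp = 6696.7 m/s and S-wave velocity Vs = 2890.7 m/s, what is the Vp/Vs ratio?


Vp/Vs = 6696.7 / 2890.7
= 2.3166

2.3166


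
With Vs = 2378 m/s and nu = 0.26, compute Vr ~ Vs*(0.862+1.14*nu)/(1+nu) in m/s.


Numerator factor = 0.862 + 1.14*0.26 = 1.1584
Denominator = 1 + 0.26 = 1.26
Vr = 2378 * 1.1584 / 1.26 = 2186.25 m/s

2186.25


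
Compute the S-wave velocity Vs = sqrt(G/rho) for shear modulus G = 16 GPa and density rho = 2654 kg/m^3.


Convert G to Pa: G = 16e9 Pa
Compute G/rho = 16e9 / 2654 = 6028636.0211
Vs = sqrt(6028636.0211) = 2455.33 m/s

2455.33


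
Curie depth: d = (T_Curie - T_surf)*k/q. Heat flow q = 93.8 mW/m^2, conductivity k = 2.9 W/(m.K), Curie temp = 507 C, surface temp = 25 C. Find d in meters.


T_Curie - T_surf = 507 - 25 = 482 C
Convert q to W/m^2: 93.8 mW/m^2 = 0.0938 W/m^2
d = 482 * 2.9 / 0.0938 = 14901.92 m

14901.92


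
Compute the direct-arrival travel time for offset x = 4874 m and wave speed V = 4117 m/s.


t = x / V
= 4874 / 4117
= 1.1839 s

1.1839


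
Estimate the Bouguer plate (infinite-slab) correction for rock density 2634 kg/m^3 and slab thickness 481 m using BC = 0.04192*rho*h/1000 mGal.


BC = 0.04192 * rho * h / 1000
= 0.04192 * 2634 * 481 / 1000
= 53.1107 mGal

53.1107


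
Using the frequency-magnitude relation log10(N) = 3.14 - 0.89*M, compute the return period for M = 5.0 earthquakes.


log10(N) = 3.14 - 0.89*5.0 = -1.31
N = 10^-1.31 = 0.048978
T = 1/N = 1/0.048978 = 20.4174 years

20.4174


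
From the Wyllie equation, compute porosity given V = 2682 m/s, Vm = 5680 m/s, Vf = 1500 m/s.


1/V - 1/Vm = 1/2682 - 1/5680 = 0.0001968
1/Vf - 1/Vm = 1/1500 - 1/5680 = 0.00049061
phi = 0.0001968 / 0.00049061 = 0.4011

0.4011


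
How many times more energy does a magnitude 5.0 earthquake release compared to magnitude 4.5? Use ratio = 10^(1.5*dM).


M2 - M1 = 5.0 - 4.5 = 0.5
1.5 * 0.5 = 0.75
ratio = 10^0.75 = 5.62

5.62


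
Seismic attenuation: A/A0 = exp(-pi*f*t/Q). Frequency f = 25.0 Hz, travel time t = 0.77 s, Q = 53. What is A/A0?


pi*f*t/Q = pi*25.0*0.77/53 = 1.14105
A/A0 = exp(-1.14105) = 0.319483

0.319483


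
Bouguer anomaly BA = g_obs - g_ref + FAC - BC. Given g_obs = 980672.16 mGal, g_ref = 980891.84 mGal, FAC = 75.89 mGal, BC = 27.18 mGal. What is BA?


BA = g_obs - g_ref + FAC - BC
= 980672.16 - 980891.84 + 75.89 - 27.18
= -170.97 mGal

-170.97


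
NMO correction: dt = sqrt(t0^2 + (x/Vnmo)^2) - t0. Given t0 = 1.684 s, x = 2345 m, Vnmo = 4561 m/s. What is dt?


x/Vnmo = 2345/4561 = 0.514142
(x/Vnmo)^2 = 0.264342
t0^2 = 2.835856
sqrt(2.835856 + 0.264342) = 1.760738
dt = 1.760738 - 1.684 = 0.076738

0.076738


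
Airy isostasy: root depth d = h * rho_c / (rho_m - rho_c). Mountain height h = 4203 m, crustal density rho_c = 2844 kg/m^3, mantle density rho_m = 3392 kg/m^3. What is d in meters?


rho_m - rho_c = 3392 - 2844 = 548
d = 4203 * 2844 / 548
= 11953332 / 548
= 21812.65 m

21812.65


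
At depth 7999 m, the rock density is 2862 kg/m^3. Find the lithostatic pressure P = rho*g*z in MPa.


P = rho * g * z / 1e6
= 2862 * 9.81 * 7999 / 1e6
= 224581683.78 / 1e6
= 224.5817 MPa

224.5817


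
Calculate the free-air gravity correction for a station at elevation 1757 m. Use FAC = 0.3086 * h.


FAC = 0.3086 * h
= 0.3086 * 1757
= 542.2102 mGal

542.2102


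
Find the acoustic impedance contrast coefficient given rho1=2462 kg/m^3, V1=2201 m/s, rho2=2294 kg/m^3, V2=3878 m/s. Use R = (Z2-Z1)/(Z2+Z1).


Z1 = 2462 * 2201 = 5418862
Z2 = 2294 * 3878 = 8896132
R = (8896132 - 5418862) / (8896132 + 5418862) = 3477270 / 14314994 = 0.2429

0.2429


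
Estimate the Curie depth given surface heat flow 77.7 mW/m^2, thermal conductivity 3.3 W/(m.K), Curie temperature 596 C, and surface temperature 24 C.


T_Curie - T_surf = 596 - 24 = 572 C
Convert q to W/m^2: 77.7 mW/m^2 = 0.0777 W/m^2
d = 572 * 3.3 / 0.0777 = 24293.44 m

24293.44


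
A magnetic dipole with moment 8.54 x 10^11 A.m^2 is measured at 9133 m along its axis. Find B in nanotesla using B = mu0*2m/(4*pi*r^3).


m = 8.54 x 10^11 = 854000000000 A.m^2
2m = 1708000000000 A.m^2
r^3 = 9133^3 = 761798955637
B = (4pi*10^-7) * 1708000000000 / (4*pi * 761798955637) * 1e9
= 2146336.100933 / 9573048010166.3 * 1e9
= 224.2061 nT

224.2061


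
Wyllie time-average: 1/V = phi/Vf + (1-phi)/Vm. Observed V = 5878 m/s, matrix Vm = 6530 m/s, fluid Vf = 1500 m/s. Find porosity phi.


1/V - 1/Vm = 1/5878 - 1/6530 = 1.699e-05
1/Vf - 1/Vm = 1/1500 - 1/6530 = 0.00051353
phi = 1.699e-05 / 0.00051353 = 0.0331

0.0331


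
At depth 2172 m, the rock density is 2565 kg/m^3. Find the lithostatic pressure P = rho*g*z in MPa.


P = rho * g * z / 1e6
= 2565 * 9.81 * 2172 / 1e6
= 54653275.8 / 1e6
= 54.6533 MPa

54.6533


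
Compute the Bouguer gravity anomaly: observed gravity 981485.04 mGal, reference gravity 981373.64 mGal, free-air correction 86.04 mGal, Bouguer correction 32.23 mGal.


BA = g_obs - g_ref + FAC - BC
= 981485.04 - 981373.64 + 86.04 - 32.23
= 165.21 mGal

165.21


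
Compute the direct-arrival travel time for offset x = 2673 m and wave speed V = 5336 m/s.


t = x / V
= 2673 / 5336
= 0.5009 s

0.5009


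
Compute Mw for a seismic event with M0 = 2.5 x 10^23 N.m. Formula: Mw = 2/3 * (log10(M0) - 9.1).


log10(M0) = log10(2.5 x 10^23) = 23.3979
Mw = 2/3 * (23.3979 - 9.1)
= 2/3 * 14.2979
= 9.53

9.53


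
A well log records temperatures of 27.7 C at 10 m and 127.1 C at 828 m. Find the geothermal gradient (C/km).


dT = 127.1 - 27.7 = 99.4 C
dz = 828 - 10 = 818 m
gradient = dT/dz * 1000 = 99.4/818 * 1000 = 121.5159 C/km

121.5159


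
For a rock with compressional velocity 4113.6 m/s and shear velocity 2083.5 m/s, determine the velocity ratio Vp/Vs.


Vp/Vs = 4113.6 / 2083.5
= 1.9744

1.9744


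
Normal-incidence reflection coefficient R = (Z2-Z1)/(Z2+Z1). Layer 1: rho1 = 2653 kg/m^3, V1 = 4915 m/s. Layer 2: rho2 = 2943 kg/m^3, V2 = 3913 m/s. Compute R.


Z1 = 2653 * 4915 = 13039495
Z2 = 2943 * 3913 = 11515959
R = (11515959 - 13039495) / (11515959 + 13039495) = -1523536 / 24555454 = -0.062

-0.062


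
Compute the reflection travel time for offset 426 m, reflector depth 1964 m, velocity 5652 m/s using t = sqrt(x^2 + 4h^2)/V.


x^2 + 4h^2 = 426^2 + 4*1964^2 = 181476 + 15429184 = 15610660
sqrt(15610660) = 3951.0328
t = 3951.0328 / 5652 = 0.6991 s

0.6991


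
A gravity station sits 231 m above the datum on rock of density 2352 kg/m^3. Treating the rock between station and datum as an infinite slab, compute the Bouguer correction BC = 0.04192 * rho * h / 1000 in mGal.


BC = 0.04192 * rho * h / 1000
= 0.04192 * 2352 * 231 / 1000
= 22.7756 mGal

22.7756


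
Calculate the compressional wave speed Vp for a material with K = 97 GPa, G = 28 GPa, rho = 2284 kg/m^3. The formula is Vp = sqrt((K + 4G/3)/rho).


First compute the effective modulus:
K + 4G/3 = 97e9 + 4*28e9/3 = 134333333333.33 Pa
Then divide by density:
134333333333.33 / 2284 = 58814944.5417 Pa/(kg/m^3)
Take the square root:
Vp = sqrt(58814944.5417) = 7669.09 m/s

7669.09


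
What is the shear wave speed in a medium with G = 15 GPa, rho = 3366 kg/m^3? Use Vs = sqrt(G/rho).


Convert G to Pa: G = 15e9 Pa
Compute G/rho = 15e9 / 3366 = 4456327.9857
Vs = sqrt(4456327.9857) = 2111.0 m/s

2111.0


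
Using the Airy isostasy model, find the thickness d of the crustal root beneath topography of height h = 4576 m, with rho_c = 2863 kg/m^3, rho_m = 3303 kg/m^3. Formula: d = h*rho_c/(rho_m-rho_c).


rho_m - rho_c = 3303 - 2863 = 440
d = 4576 * 2863 / 440
= 13101088 / 440
= 29775.2 m

29775.2


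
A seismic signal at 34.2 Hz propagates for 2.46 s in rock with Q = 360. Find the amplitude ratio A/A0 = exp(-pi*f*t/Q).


pi*f*t/Q = pi*34.2*2.46/360 = 0.73419
A/A0 = exp(-0.73419) = 0.479894

0.479894


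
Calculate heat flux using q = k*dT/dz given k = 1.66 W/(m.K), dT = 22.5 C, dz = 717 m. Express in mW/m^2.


q = k * dT / dz * 1000
= 1.66 * 22.5 / 717 * 1000
= 0.052092 * 1000
= 52.0921 mW/m^2

52.0921


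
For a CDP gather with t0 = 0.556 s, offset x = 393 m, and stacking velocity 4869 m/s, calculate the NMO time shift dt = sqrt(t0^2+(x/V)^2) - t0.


x/Vnmo = 393/4869 = 0.080715
(x/Vnmo)^2 = 0.006515
t0^2 = 0.309136
sqrt(0.309136 + 0.006515) = 0.561828
dt = 0.561828 - 0.556 = 0.005828

0.005828


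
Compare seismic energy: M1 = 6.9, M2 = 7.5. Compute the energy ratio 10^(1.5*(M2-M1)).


M2 - M1 = 7.5 - 6.9 = 0.6
1.5 * 0.6 = 0.9
ratio = 10^0.9 = 7.94

7.94


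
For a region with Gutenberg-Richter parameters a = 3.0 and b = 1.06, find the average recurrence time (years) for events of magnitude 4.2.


log10(N) = 3.0 - 1.06*4.2 = -1.452
N = 10^-1.452 = 0.035318
T = 1/N = 1/0.035318 = 28.3139 years

28.3139


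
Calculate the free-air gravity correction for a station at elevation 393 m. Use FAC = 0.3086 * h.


FAC = 0.3086 * h
= 0.3086 * 393
= 121.2798 mGal

121.2798


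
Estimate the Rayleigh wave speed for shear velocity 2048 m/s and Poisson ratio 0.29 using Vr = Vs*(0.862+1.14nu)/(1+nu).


Numerator factor = 0.862 + 1.14*0.29 = 1.1926
Denominator = 1 + 0.29 = 1.29
Vr = 2048 * 1.1926 / 1.29 = 1893.37 m/s

1893.37


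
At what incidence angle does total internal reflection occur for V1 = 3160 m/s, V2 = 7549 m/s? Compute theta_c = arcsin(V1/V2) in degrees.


V1/V2 = 3160/7549 = 0.418598
theta_c = arcsin(0.418598) = 24.7461 degrees

24.7461


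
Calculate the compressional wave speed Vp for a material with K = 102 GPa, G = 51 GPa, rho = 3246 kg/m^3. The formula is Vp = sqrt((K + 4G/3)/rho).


First compute the effective modulus:
K + 4G/3 = 102e9 + 4*51e9/3 = 170000000000.0 Pa
Then divide by density:
170000000000.0 / 3246 = 52372150.3389 Pa/(kg/m^3)
Take the square root:
Vp = sqrt(52372150.3389) = 7236.86 m/s

7236.86


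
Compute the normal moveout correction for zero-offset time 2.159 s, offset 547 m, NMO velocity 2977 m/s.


x/Vnmo = 547/2977 = 0.183742
(x/Vnmo)^2 = 0.033761
t0^2 = 4.661281
sqrt(4.661281 + 0.033761) = 2.166805
dt = 2.166805 - 2.159 = 0.007805

0.007805


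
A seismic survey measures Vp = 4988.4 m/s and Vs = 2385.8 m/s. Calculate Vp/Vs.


Vp/Vs = 4988.4 / 2385.8
= 2.0909

2.0909


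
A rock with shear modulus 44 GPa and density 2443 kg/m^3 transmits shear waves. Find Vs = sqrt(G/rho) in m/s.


Convert G to Pa: G = 44e9 Pa
Compute G/rho = 44e9 / 2443 = 18010642.6525
Vs = sqrt(18010642.6525) = 4243.89 m/s

4243.89


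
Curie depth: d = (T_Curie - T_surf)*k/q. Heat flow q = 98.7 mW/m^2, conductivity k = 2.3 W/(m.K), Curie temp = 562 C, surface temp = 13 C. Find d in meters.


T_Curie - T_surf = 562 - 13 = 549 C
Convert q to W/m^2: 98.7 mW/m^2 = 0.0987 W/m^2
d = 549 * 2.3 / 0.0987 = 12793.31 m

12793.31


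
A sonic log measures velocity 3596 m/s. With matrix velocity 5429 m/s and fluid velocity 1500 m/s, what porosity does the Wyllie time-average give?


1/V - 1/Vm = 1/3596 - 1/5429 = 9.389e-05
1/Vf - 1/Vm = 1/1500 - 1/5429 = 0.00048247
phi = 9.389e-05 / 0.00048247 = 0.1946

0.1946


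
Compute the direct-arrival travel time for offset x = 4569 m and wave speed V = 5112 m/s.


t = x / V
= 4569 / 5112
= 0.8938 s

0.8938


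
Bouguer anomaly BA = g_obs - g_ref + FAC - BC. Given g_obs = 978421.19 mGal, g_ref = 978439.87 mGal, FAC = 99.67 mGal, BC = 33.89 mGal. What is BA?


BA = g_obs - g_ref + FAC - BC
= 978421.19 - 978439.87 + 99.67 - 33.89
= 47.1 mGal

47.1


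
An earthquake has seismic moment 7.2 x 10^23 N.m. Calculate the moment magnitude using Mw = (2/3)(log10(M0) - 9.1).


log10(M0) = log10(7.2 x 10^23) = 23.8573
Mw = 2/3 * (23.8573 - 9.1)
= 2/3 * 14.7573
= 9.84

9.84


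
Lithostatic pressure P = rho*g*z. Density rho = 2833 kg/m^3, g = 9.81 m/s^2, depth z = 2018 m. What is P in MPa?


P = rho * g * z / 1e6
= 2833 * 9.81 * 2018 / 1e6
= 56083711.14 / 1e6
= 56.0837 MPa

56.0837


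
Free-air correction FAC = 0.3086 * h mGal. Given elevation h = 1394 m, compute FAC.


FAC = 0.3086 * h
= 0.3086 * 1394
= 430.1884 mGal

430.1884


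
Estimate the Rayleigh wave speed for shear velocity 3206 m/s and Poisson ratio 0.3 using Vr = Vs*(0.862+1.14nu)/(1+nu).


Numerator factor = 0.862 + 1.14*0.3 = 1.204
Denominator = 1 + 0.3 = 1.3
Vr = 3206 * 1.204 / 1.3 = 2969.25 m/s

2969.25


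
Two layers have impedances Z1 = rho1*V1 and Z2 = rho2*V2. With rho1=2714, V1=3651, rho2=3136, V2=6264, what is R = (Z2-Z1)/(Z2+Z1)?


Z1 = 2714 * 3651 = 9908814
Z2 = 3136 * 6264 = 19643904
R = (19643904 - 9908814) / (19643904 + 9908814) = 9735090 / 29552718 = 0.3294

0.3294


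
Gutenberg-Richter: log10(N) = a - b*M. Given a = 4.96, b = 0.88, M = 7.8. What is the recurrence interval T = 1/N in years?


log10(N) = 4.96 - 0.88*7.8 = -1.904
N = 10^-1.904 = 0.012474
T = 1/N = 1/0.012474 = 80.1678 years

80.1678


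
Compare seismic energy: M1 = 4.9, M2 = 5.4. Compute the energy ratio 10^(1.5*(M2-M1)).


M2 - M1 = 5.4 - 4.9 = 0.5
1.5 * 0.5 = 0.75
ratio = 10^0.75 = 5.62

5.62


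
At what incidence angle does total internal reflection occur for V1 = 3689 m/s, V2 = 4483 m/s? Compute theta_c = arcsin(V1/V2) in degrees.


V1/V2 = 3689/4483 = 0.822886
theta_c = arcsin(0.822886) = 55.3748 degrees

55.3748


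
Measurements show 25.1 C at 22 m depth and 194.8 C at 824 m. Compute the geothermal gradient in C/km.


dT = 194.8 - 25.1 = 169.7 C
dz = 824 - 22 = 802 m
gradient = dT/dz * 1000 = 169.7/802 * 1000 = 211.596 C/km

211.596


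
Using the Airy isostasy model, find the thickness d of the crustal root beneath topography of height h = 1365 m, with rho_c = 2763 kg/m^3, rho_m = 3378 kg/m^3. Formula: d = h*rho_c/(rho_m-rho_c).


rho_m - rho_c = 3378 - 2763 = 615
d = 1365 * 2763 / 615
= 3771495 / 615
= 6132.51 m

6132.51


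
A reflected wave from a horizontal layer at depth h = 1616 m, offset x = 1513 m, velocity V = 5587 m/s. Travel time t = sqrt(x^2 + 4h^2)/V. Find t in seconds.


x^2 + 4h^2 = 1513^2 + 4*1616^2 = 2289169 + 10445824 = 12734993
sqrt(12734993) = 3568.6122
t = 3568.6122 / 5587 = 0.6387 s

0.6387


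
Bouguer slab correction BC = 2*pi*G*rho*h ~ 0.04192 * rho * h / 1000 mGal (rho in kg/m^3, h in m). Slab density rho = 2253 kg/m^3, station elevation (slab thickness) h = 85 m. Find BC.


BC = 0.04192 * rho * h / 1000
= 0.04192 * 2253 * 85 / 1000
= 8.0279 mGal

8.0279


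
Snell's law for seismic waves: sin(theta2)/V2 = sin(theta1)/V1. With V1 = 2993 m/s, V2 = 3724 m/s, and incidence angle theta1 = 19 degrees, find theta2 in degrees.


sin(theta1) = sin(19 deg) = 0.325568
sin(theta2) = V2/V1 * sin(theta1) = 3724/2993 * 0.325568 = 0.405084
theta2 = arcsin(0.405084) = 23.8964 degrees

23.8964


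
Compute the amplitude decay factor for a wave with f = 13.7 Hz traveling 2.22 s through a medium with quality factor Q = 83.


pi*f*t/Q = pi*13.7*2.22/83 = 1.151186
A/A0 = exp(-1.151186) = 0.316262

0.316262


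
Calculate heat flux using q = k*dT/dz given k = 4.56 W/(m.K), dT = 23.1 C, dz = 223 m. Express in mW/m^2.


q = k * dT / dz * 1000
= 4.56 * 23.1 / 223 * 1000
= 0.472359 * 1000
= 472.3587 mW/m^2

472.3587


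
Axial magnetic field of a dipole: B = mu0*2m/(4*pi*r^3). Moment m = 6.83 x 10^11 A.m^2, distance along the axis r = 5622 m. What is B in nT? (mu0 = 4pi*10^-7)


m = 6.83 x 10^11 = 683000000000 A.m^2
2m = 1366000000000 A.m^2
r^3 = 5622^3 = 177693901848
B = (4pi*10^-7) * 1366000000000 / (4*pi * 177693901848) * 1e9
= 1716566.225921 / 2232967426533.53 * 1e9
= 768.7377 nT

768.7377


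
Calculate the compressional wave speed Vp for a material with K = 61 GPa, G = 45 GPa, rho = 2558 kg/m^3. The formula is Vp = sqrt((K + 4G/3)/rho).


First compute the effective modulus:
K + 4G/3 = 61e9 + 4*45e9/3 = 121000000000.0 Pa
Then divide by density:
121000000000.0 / 2558 = 47302580.1407 Pa/(kg/m^3)
Take the square root:
Vp = sqrt(47302580.1407) = 6877.69 m/s

6877.69


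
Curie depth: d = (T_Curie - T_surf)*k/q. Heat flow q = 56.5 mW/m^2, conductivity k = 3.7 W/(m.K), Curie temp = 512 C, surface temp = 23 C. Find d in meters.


T_Curie - T_surf = 512 - 23 = 489 C
Convert q to W/m^2: 56.5 mW/m^2 = 0.0565 W/m^2
d = 489 * 3.7 / 0.0565 = 32023.01 m

32023.01


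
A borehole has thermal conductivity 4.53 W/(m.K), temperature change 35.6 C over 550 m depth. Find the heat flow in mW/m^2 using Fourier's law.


q = k * dT / dz * 1000
= 4.53 * 35.6 / 550 * 1000
= 0.293215 * 1000
= 293.2145 mW/m^2

293.2145


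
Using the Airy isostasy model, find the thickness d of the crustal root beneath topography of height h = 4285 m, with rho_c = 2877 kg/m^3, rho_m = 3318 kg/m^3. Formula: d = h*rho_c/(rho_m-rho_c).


rho_m - rho_c = 3318 - 2877 = 441
d = 4285 * 2877 / 441
= 12327945 / 441
= 27954.52 m

27954.52


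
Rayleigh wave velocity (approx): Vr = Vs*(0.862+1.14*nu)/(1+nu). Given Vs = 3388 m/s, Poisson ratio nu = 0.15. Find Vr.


Numerator factor = 0.862 + 1.14*0.15 = 1.033
Denominator = 1 + 0.15 = 1.15
Vr = 3388 * 1.033 / 1.15 = 3043.31 m/s

3043.31


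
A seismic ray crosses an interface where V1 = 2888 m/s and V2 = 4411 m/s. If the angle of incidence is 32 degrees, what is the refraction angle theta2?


sin(theta1) = sin(32 deg) = 0.529919
sin(theta2) = V2/V1 * sin(theta1) = 4411/2888 * 0.529919 = 0.809375
theta2 = arcsin(0.809375) = 54.0349 degrees

54.0349


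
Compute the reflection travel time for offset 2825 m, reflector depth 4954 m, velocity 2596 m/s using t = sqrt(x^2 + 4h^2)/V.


x^2 + 4h^2 = 2825^2 + 4*4954^2 = 7980625 + 98168464 = 106149089
sqrt(106149089) = 10302.868
t = 10302.868 / 2596 = 3.9687 s

3.9687


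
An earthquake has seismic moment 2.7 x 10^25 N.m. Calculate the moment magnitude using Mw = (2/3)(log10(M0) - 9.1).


log10(M0) = log10(2.7 x 10^25) = 25.4314
Mw = 2/3 * (25.4314 - 9.1)
= 2/3 * 16.3314
= 10.89

10.89


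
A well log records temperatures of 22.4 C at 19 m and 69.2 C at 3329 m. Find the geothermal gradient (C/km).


dT = 69.2 - 22.4 = 46.8 C
dz = 3329 - 19 = 3310 m
gradient = dT/dz * 1000 = 46.8/3310 * 1000 = 14.139 C/km

14.139


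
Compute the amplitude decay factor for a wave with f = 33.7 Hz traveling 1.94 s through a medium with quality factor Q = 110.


pi*f*t/Q = pi*33.7*1.94/110 = 1.867191
A/A0 = exp(-1.867191) = 0.154557

0.154557


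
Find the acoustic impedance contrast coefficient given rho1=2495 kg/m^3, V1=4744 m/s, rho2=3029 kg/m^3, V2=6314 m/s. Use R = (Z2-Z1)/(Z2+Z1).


Z1 = 2495 * 4744 = 11836280
Z2 = 3029 * 6314 = 19125106
R = (19125106 - 11836280) / (19125106 + 11836280) = 7288826 / 30961386 = 0.2354

0.2354


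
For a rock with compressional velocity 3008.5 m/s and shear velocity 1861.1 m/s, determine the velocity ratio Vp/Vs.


Vp/Vs = 3008.5 / 1861.1
= 1.6165

1.6165


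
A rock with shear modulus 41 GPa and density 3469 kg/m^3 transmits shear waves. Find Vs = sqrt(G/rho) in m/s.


Convert G to Pa: G = 41e9 Pa
Compute G/rho = 41e9 / 3469 = 11818968.0023
Vs = sqrt(11818968.0023) = 3437.87 m/s

3437.87


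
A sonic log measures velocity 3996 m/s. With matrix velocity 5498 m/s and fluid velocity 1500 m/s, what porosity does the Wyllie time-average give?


1/V - 1/Vm = 1/3996 - 1/5498 = 6.837e-05
1/Vf - 1/Vm = 1/1500 - 1/5498 = 0.00048478
phi = 6.837e-05 / 0.00048478 = 0.141

0.141


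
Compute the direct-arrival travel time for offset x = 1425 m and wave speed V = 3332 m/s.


t = x / V
= 1425 / 3332
= 0.4277 s

0.4277


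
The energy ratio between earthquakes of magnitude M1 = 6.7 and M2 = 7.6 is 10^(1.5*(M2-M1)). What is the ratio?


M2 - M1 = 7.6 - 6.7 = 0.9
1.5 * 0.9 = 1.35
ratio = 10^1.35 = 22.39

22.39


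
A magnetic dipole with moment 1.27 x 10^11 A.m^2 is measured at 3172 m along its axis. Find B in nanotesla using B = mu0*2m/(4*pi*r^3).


m = 1.27 x 10^11 = 127000000000 A.m^2
2m = 254000000000 A.m^2
r^3 = 3172^3 = 31915344448
B = (4pi*10^-7) * 254000000000 / (4*pi * 31915344448) * 1e9
= 319185.813605 / 401060046618.5 * 1e9
= 795.8554 nT

795.8554


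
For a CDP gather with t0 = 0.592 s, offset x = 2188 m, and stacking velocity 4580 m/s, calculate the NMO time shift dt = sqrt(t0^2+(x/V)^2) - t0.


x/Vnmo = 2188/4580 = 0.477729
(x/Vnmo)^2 = 0.228225
t0^2 = 0.350464
sqrt(0.350464 + 0.228225) = 0.760716
dt = 0.760716 - 0.592 = 0.168716

0.168716


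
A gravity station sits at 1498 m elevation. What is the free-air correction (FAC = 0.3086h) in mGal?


FAC = 0.3086 * h
= 0.3086 * 1498
= 462.2828 mGal

462.2828


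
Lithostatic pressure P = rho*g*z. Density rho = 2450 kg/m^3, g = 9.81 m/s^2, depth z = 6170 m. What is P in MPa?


P = rho * g * z / 1e6
= 2450 * 9.81 * 6170 / 1e6
= 148292865.0 / 1e6
= 148.2929 MPa

148.2929


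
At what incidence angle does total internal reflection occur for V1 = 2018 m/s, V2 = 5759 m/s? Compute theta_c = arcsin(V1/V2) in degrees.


V1/V2 = 2018/5759 = 0.350408
theta_c = arcsin(0.350408) = 20.5123 degrees

20.5123


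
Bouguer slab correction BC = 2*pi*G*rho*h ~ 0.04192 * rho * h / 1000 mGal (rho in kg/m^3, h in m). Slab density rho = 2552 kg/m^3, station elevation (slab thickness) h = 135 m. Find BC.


BC = 0.04192 * rho * h / 1000
= 0.04192 * 2552 * 135 / 1000
= 14.4423 mGal

14.4423


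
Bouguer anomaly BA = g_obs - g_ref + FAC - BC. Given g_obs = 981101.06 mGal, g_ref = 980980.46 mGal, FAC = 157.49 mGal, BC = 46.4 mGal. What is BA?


BA = g_obs - g_ref + FAC - BC
= 981101.06 - 980980.46 + 157.49 - 46.4
= 231.69 mGal

231.69


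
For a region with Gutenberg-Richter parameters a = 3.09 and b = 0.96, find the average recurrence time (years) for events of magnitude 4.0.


log10(N) = 3.09 - 0.96*4.0 = -0.75
N = 10^-0.75 = 0.177828
T = 1/N = 1/0.177828 = 5.6234 years

5.6234


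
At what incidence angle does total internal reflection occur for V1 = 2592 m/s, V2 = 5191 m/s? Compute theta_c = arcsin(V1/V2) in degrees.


V1/V2 = 2592/5191 = 0.499326
theta_c = arcsin(0.499326) = 29.9554 degrees

29.9554


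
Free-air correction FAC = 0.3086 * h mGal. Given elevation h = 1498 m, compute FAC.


FAC = 0.3086 * h
= 0.3086 * 1498
= 462.2828 mGal

462.2828


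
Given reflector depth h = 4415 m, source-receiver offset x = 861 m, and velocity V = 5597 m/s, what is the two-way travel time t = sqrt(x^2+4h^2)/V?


x^2 + 4h^2 = 861^2 + 4*4415^2 = 741321 + 77968900 = 78710221
sqrt(78710221) = 8871.8781
t = 8871.8781 / 5597 = 1.5851 s

1.5851


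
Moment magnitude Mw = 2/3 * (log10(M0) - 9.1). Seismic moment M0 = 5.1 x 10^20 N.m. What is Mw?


log10(M0) = log10(5.1 x 10^20) = 20.7076
Mw = 2/3 * (20.7076 - 9.1)
= 2/3 * 11.6076
= 7.74

7.74


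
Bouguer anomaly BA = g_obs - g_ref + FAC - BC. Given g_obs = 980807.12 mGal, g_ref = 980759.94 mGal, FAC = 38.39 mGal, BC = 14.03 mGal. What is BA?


BA = g_obs - g_ref + FAC - BC
= 980807.12 - 980759.94 + 38.39 - 14.03
= 71.54 mGal

71.54


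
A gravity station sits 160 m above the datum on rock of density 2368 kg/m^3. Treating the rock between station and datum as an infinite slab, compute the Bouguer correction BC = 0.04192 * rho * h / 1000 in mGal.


BC = 0.04192 * rho * h / 1000
= 0.04192 * 2368 * 160 / 1000
= 15.8826 mGal

15.8826


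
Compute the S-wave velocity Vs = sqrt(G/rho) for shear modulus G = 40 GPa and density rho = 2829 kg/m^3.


Convert G to Pa: G = 40e9 Pa
Compute G/rho = 40e9 / 2829 = 14139271.8275
Vs = sqrt(14139271.8275) = 3760.22 m/s

3760.22


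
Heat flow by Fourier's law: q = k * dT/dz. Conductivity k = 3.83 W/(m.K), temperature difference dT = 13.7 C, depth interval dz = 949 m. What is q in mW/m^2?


q = k * dT / dz * 1000
= 3.83 * 13.7 / 949 * 1000
= 0.055291 * 1000
= 55.2908 mW/m^2

55.2908


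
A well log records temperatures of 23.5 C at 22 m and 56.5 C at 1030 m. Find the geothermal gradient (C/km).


dT = 56.5 - 23.5 = 33.0 C
dz = 1030 - 22 = 1008 m
gradient = dT/dz * 1000 = 33.0/1008 * 1000 = 32.7381 C/km

32.7381


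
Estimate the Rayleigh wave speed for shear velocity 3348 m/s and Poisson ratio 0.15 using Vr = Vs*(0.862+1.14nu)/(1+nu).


Numerator factor = 0.862 + 1.14*0.15 = 1.033
Denominator = 1 + 0.15 = 1.15
Vr = 3348 * 1.033 / 1.15 = 3007.38 m/s

3007.38


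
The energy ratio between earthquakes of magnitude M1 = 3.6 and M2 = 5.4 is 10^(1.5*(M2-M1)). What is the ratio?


M2 - M1 = 5.4 - 3.6 = 1.8
1.5 * 1.8 = 2.7
ratio = 10^2.7 = 501.19

501.19


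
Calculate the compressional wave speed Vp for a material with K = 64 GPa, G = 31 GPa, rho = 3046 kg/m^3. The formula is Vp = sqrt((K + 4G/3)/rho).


First compute the effective modulus:
K + 4G/3 = 64e9 + 4*31e9/3 = 105333333333.33 Pa
Then divide by density:
105333333333.33 / 3046 = 34580871.0878 Pa/(kg/m^3)
Take the square root:
Vp = sqrt(34580871.0878) = 5880.55 m/s

5880.55


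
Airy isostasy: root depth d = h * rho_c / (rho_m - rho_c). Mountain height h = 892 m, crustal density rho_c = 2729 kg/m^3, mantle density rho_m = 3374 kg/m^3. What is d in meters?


rho_m - rho_c = 3374 - 2729 = 645
d = 892 * 2729 / 645
= 2434268 / 645
= 3774.06 m

3774.06


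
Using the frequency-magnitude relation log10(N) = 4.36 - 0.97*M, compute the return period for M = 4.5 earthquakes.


log10(N) = 4.36 - 0.97*4.5 = -0.005
N = 10^-0.005 = 0.988553
T = 1/N = 1/0.988553 = 1.0116 years

1.0116


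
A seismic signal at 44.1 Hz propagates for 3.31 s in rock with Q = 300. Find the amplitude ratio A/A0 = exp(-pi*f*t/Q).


pi*f*t/Q = pi*44.1*3.31/300 = 1.528605
A/A0 = exp(-1.528605) = 0.216838

0.216838


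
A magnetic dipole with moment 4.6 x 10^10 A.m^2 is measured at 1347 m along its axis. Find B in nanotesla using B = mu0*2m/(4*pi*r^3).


m = 4.6 x 10^10 = 46000000000 A.m^2
2m = 92000000000 A.m^2
r^3 = 1347^3 = 2444008923
B = (4pi*10^-7) * 92000000000 / (4*pi * 2444008923) * 1e9
= 115610.609652 / 30712321911.22 * 1e9
= 3764.307 nT

3764.307


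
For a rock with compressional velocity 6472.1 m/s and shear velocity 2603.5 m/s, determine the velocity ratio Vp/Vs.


Vp/Vs = 6472.1 / 2603.5
= 2.4859

2.4859


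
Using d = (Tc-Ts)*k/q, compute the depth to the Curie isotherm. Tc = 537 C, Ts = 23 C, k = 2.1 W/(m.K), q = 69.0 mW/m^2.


T_Curie - T_surf = 537 - 23 = 514 C
Convert q to W/m^2: 69.0 mW/m^2 = 0.069 W/m^2
d = 514 * 2.1 / 0.069 = 15643.48 m

15643.48


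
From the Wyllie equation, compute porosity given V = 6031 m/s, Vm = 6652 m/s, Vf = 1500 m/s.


1/V - 1/Vm = 1/6031 - 1/6652 = 1.548e-05
1/Vf - 1/Vm = 1/1500 - 1/6652 = 0.00051634
phi = 1.548e-05 / 0.00051634 = 0.03

0.03


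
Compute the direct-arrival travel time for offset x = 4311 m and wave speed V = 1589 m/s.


t = x / V
= 4311 / 1589
= 2.713 s

2.713


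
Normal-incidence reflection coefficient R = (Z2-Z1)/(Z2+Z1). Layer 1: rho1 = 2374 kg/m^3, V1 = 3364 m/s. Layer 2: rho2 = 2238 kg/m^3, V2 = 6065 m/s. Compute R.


Z1 = 2374 * 3364 = 7986136
Z2 = 2238 * 6065 = 13573470
R = (13573470 - 7986136) / (13573470 + 7986136) = 5587334 / 21559606 = 0.2592

0.2592


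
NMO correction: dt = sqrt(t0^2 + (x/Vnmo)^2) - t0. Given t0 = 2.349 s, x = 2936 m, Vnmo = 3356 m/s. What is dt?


x/Vnmo = 2936/3356 = 0.874851
(x/Vnmo)^2 = 0.765364
t0^2 = 5.517801
sqrt(5.517801 + 0.765364) = 2.506624
dt = 2.506624 - 2.349 = 0.157624

0.157624


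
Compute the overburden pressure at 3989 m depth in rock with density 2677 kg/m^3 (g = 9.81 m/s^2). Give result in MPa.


P = rho * g * z / 1e6
= 2677 * 9.81 * 3989 / 1e6
= 104756604.93 / 1e6
= 104.7566 MPa

104.7566


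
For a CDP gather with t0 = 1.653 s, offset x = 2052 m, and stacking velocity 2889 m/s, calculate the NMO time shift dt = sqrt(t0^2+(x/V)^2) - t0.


x/Vnmo = 2052/2889 = 0.71028
(x/Vnmo)^2 = 0.504498
t0^2 = 2.732409
sqrt(2.732409 + 0.504498) = 1.799141
dt = 1.799141 - 1.653 = 0.146141

0.146141


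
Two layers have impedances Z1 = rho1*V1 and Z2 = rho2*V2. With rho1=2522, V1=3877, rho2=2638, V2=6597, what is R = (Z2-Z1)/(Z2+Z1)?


Z1 = 2522 * 3877 = 9777794
Z2 = 2638 * 6597 = 17402886
R = (17402886 - 9777794) / (17402886 + 9777794) = 7625092 / 27180680 = 0.2805

0.2805


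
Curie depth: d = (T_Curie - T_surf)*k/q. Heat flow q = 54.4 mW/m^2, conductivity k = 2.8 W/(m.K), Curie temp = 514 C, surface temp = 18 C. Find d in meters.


T_Curie - T_surf = 514 - 18 = 496 C
Convert q to W/m^2: 54.4 mW/m^2 = 0.0544 W/m^2
d = 496 * 2.8 / 0.0544 = 25529.41 m

25529.41


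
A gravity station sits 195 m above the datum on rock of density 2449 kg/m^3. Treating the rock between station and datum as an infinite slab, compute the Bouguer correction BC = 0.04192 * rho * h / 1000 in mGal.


BC = 0.04192 * rho * h / 1000
= 0.04192 * 2449 * 195 / 1000
= 20.0191 mGal

20.0191


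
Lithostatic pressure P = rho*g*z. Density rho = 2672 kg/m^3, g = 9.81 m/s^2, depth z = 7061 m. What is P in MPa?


P = rho * g * z / 1e6
= 2672 * 9.81 * 7061 / 1e6
= 185085191.52 / 1e6
= 185.0852 MPa

185.0852


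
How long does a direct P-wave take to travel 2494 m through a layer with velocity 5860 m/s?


t = x / V
= 2494 / 5860
= 0.4256 s

0.4256


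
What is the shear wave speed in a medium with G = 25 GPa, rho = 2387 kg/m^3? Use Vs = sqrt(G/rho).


Convert G to Pa: G = 25e9 Pa
Compute G/rho = 25e9 / 2387 = 10473397.5702
Vs = sqrt(10473397.5702) = 3236.26 m/s

3236.26


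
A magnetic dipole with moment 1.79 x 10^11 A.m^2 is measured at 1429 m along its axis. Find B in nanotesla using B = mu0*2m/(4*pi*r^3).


m = 1.79 x 10^11 = 179000000000 A.m^2
2m = 358000000000 A.m^2
r^3 = 1429^3 = 2918076589
B = (4pi*10^-7) * 358000000000 / (4*pi * 2918076589) * 1e9
= 449876.067994 / 36669631898.46 * 1e9
= 12268.3552 nT

12268.3552


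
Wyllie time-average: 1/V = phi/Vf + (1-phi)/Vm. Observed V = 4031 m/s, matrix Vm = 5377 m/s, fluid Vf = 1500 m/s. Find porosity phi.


1/V - 1/Vm = 1/4031 - 1/5377 = 6.21e-05
1/Vf - 1/Vm = 1/1500 - 1/5377 = 0.00048069
phi = 6.21e-05 / 0.00048069 = 0.1292

0.1292


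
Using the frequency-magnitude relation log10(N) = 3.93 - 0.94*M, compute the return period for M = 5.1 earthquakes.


log10(N) = 3.93 - 0.94*5.1 = -0.864
N = 10^-0.864 = 0.136773
T = 1/N = 1/0.136773 = 7.3114 years

7.3114


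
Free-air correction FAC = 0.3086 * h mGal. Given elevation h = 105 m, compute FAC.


FAC = 0.3086 * h
= 0.3086 * 105
= 32.403 mGal

32.403


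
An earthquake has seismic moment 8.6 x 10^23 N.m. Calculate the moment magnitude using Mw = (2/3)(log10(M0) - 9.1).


log10(M0) = log10(8.6 x 10^23) = 23.9345
Mw = 2/3 * (23.9345 - 9.1)
= 2/3 * 14.8345
= 9.89

9.89
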